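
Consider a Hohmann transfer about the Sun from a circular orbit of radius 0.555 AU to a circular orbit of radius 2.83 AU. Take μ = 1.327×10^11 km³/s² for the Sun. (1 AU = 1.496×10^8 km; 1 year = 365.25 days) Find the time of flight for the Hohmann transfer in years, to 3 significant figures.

In km: r₁ = 0.555 × 1.496×10^8 = 8.3028×10^7 km; r₂ = 2.83 × 1.496×10^8 = 4.23368×10^8 km.
Semi-major axis of the transfer orbit: a_t = (8.3028×10^7 + 4.23368×10^8)/2 = 2.53198×10^8 km.
Half the transfer-orbit period gives t = π√(a_t³/μ) = 3.475×10^7 s.
Converting: 3.475×10^7 s ÷ 3.15576×10^7 s/year (365.25 × 86400) = 1.10 years.

t = 1.10 years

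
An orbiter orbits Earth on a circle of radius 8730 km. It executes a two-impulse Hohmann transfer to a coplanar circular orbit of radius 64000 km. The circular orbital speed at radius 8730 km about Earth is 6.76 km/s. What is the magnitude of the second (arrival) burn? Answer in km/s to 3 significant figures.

From the circular-orbit relation v² = μ/r at r = 8730 km: μ = v²r = (6.76)² × 8730 = 3.98940×10^5 km³/s².
Semi-major axis of the transfer orbit: a_t = (8730 + 64000)/2 = 36365 km.
Circular speed at r = 64000 km: v_c = √(μ/r) = 2.4967 km/s.
Transfer-orbit speed at the same r (vis-viva, a = a_t): v_t = √[μ(2/r − 1/a_t)] = 1.2233 km/s.
Δv₂ = |v_t − v_c| = |1.2233 − 2.4967| = 1.273 km/s.

Δv₂ = 1.27 km/s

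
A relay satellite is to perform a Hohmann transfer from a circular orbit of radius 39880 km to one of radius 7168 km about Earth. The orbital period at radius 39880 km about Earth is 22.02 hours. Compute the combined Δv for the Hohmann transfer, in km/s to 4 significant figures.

Δv = 3.668 km/s

From Kepler's third law T² = 4π²r³/μ at r = 39880 km, T = 22.02 hours = 22.02 × 3600 s = 79272 s: μ = 4π²r³/T² = 3.98461×10^5 km³/s².
Transfer-ellipse semi-major axis a_t = (r₁ + r₂)/2 = (39880 + 7168)/2 = 23524 km.
At r₁ the circular-orbit speed is v₁ = √(μ/r₁) = 3.161 km/s.
Transfer-orbit speed at r₁ (vis-viva equation): v_a = √[μ(2/r₁ − 1/a_t)] = 1.745 km/s.
First burn Δv₁ = |v_a − v₁| = 1.416 km/s.
At r₂, v₂ = √(μ/r₂) = 7.456 km/s.
Transfer-orbit speed at r₂: v_p = √[μ(2/r₂ − 1/a_t)] = 9.708 km/s.
Second burn Δv₂ = |v₂ − v_p| = 2.252 km/s.
Total Δv = Δv₁ + Δv₂ = 3.668 km/s.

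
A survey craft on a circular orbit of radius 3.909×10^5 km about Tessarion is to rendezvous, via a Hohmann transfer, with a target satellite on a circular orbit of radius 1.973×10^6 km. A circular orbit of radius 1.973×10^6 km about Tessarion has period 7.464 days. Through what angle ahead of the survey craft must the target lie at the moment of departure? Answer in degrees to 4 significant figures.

φ = 96.54°

From Kepler's third law T² = 4π²r³/μ at r = 1.973×10^6 km, T = 7.464 days = 7.464 × 86400 s = 6.448896×10^5 s: μ = 4π²r³/T² = 7.29072×10^8 km³/s².
Transfer-ellipse semi-major axis a_t = (r₁ + r₂)/2 = (3.909×10^5 + 1.973×10^6)/2 = 1.18195×10^6 km.
Transfer time t = π√(a_t³/μ) = 1.4951×10^5 s.
The target's mean motion on its circular orbit is ω₂ = √(μ/r₂³) = 9.7430×10^-6 rad/s.
Angle swept by the target during transfer: ω₂·t = 1.4567 rad = 83.46°.
The survey craft traverses 180° on the transfer ellipse, so the target must lead by 180° − 83.46° = 96.54°.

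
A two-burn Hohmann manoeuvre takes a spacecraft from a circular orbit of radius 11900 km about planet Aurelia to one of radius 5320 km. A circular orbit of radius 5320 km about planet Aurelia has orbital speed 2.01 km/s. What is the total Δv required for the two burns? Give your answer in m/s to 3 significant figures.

From the circular-orbit relation v² = μ/r at r = 5320 km: μ = v²r = (2.01)² × 5320 = 21493.3 km³/s².
The Hohmann ellipse has a_t = (r₁ + r₂)/2 = 8610 km.
At r₁ the circular-orbit speed is v₁ = √(μ/r₁) = 1.3439 km/s.
On the transfer ellipse at r₁, v² = μ(2/r − 1/a) gives v_a = √[μ(2/r₁ − 1/a_t)] = 1.0564 km/s.
First burn Δv₁ = |v_a − v₁| = 0.2875 km/s.
At r₂, v₂ = √(μ/r₂) = 2.010 km/s.
Transfer-orbit speed at r₂: v_p = √[μ(2/r₂ − 1/a_t)] = 2.363 km/s.
Second burn Δv₂ = |v₂ − v_p| = 0.3530 km/s.
Δv = Δv₁ + Δv₂ = 0.2875 + 0.3530 = 0.6405 km/s.

Δv = 641 m/s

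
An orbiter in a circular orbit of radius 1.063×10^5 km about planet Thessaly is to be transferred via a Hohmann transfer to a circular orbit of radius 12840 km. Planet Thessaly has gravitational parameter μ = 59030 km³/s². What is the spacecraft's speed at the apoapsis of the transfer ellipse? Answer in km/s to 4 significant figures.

v = 0.3460 km/s

The Hohmann ellipse has a_t = (r₁ + r₂)/2 = 59570 km.
At apoapsis, r = 1.063×10^5 km.
Vis-viva: v = √[μ(2/r − 1/a_t)] = √[59030 × (2/1.063×10^5 − 1/59570)] = 0.3460 km/s.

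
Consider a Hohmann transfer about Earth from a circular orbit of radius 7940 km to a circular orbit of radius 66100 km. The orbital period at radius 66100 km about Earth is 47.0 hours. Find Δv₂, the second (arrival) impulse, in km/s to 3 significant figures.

From Kepler's third law T² = 4π²r³/μ at r = 66100 km, T = 47.0 hours = 47.0 × 3600 s = 1.692×10^5 s: μ = 4π²r³/T² = 3.98257×10^5 km³/s².
Transfer-ellipse semi-major axis a_t = (r₁ + r₂)/2 = (7940 + 66100)/2 = 37020 km.
Circular speed at r = 66100 km: v_c = √(μ/r) = 2.455 km/s.
Transfer-orbit speed at the same r (vis-viva, a = a_t): v_t = √[μ(2/r − 1/a_t)] = 1.137 km/s.
Δv₂ = |v_t − v_c| = |1.137 − 2.455| = 1.318 km/s.

Δv₂ = 1.32 km/s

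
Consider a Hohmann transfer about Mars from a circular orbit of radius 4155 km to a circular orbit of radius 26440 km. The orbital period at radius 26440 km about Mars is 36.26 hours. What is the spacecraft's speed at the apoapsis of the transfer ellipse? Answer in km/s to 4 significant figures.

From Kepler's third law T² = 4π²r³/μ at r = 26440 km, T = 36.26 hours = 36.26 × 3600 s = 1.30536×10^5 s: μ = 4π²r³/T² = 42823.6 km³/s².
The Hohmann ellipse has a_t = (r₁ + r₂)/2 = 15297.5 km.
At apoapsis, r = 26440 km.
From the vis-viva equation, v = √[μ(2/r − 1/a_t)] = 0.6633 km/s.

v = 0.6633 km/s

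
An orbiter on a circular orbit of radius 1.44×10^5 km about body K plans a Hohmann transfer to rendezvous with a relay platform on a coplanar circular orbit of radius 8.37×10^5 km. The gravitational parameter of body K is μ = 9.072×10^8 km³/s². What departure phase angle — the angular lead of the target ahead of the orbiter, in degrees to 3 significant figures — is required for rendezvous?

φ = 99.2°

The Hohmann ellipse has a_t = (r₁ + r₂)/2 = 4.905×10^5 km.
The half-period of the transfer ellipse is t = π√(a_t³/μ) = 35830.8 s.
Target angular speed ω₂ = √(μ/r₂³) = 3.93336×10^-5 rad/s.
Angle swept by the target during transfer: ω₂·t = 1.4093544 rad = 80.7501°.
The orbiter traverses 180° on the transfer ellipse, so the target must lead by 180° − 80.7501° = 99.2°.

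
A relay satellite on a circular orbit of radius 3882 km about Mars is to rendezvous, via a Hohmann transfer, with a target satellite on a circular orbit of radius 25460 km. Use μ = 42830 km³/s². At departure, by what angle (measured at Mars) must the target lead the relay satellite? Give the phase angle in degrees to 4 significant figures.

φ = 101.3°

Semi-major axis of the transfer orbit: a_t = (3882 + 25460)/2 = 14671 km.
The half-period of the transfer ellipse is t = π√(a_t³/μ) = 26975 s.
Target angular speed ω₂ = √(μ/r₂³) = 5.0943×10^-5 rad/s.
Angle swept by the target during transfer: ω₂·t = 1.3742 rad = 78.74°.
The relay satellite traverses 180° on the transfer ellipse, so the target must lead by 180° − 78.74° = 101.3°.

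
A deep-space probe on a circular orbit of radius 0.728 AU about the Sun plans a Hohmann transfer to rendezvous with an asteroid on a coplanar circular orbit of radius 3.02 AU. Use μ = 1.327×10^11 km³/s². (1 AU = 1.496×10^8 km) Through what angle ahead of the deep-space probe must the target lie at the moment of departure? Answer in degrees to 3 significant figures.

In km: r₁ = 0.728 × 1.496×10^8 = 1.089088×10^8 km; r₂ = 3.02 × 1.496×10^8 = 4.51792×10^8 km.
Transfer-ellipse semi-major axis a_t = (r₁ + r₂)/2 = (1.089088×10^8 + 4.51792×10^8)/2 = 2.803504×10^8 km.
Transfer time t = π√(a_t³/μ) = 4.04824×10^7 s.
The target's mean motion on its circular orbit is ω₂ = √(μ/r₂³) = 3.79339×10^-8 rad/s.
Angle swept by the target during transfer: ω₂·t = 1.5357 rad = 87.99°.
The deep-space probe traverses 180° on the transfer ellipse, so the target must lead by 180° − 87.99° = 92.0°.

φ = 92.0°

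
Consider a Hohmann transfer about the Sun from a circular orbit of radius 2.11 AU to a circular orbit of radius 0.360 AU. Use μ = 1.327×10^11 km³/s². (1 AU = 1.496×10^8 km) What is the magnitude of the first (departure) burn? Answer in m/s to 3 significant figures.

In km: r₁ = 2.11 × 1.496×10^8 = 3.15656×10^8 km; r₂ = 0.360 × 1.496×10^8 = 5.3856×10^7 km.
The Hohmann ellipse has a_t = (r₁ + r₂)/2 = 1.84756×10^8 km.
Circular speed at r = 3.15656×10^8 km: v_c = √(μ/r) = 20.504 km/s.
Vis-viva on the transfer ellipse at r = 3.15656×10^8 km gives v_t = √[μ(2/r − 1/a_t)] = 11.070 km/s.
Δv₁ = |v_t − v_c| = |11.070 − 20.504| = 9.434 km/s.

Δv₁ = 9430 m/s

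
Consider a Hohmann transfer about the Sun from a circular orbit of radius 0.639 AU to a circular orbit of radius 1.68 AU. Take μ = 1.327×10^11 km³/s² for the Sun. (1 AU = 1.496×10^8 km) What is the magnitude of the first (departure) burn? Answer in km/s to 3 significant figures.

Δv₁ = 7.59 km/s

In km: r₁ = 0.639 × 1.496×10^8 = 9.55944×10^7 km; r₂ = 1.68 × 1.496×10^8 = 2.51328×10^8 km.
Semi-major axis of the transfer orbit: a_t = (9.55944×10^7 + 2.51328×10^8)/2 = 1.734612×10^8 km.
Circular speed at r = 9.55944×10^7 km: v_c = √(μ/r) = 37.26 km/s.
Vis-viva on the transfer ellipse at r = 9.55944×10^7 km gives v_t = √[μ(2/r − 1/a_t)] = 44.85 km/s.
Δv₁ = |v_t − v_c| = |44.85 − 37.26| = 7.590 km/s.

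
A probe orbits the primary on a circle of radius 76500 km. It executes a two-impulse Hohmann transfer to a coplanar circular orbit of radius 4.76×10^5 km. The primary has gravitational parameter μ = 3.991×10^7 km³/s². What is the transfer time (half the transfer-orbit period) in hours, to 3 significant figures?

The Hohmann ellipse has a_t = (r₁ + r₂)/2 = 2.7625×10^5 km.
Half the transfer-orbit period gives t = π√(a_t³/μ) = 72200 s.
Converting: 72200 s ÷ 3600 s/hour = 20.1 hours.

t = 20.1 hours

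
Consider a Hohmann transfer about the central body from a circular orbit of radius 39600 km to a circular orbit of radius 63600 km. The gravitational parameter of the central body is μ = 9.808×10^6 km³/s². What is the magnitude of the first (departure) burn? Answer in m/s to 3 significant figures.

The Hohmann ellipse has a_t = (r₁ + r₂)/2 = 51600 km.
On the circular orbit at r = 39600 km, v_c = √(μ/r) = 15.738 km/s.
Transfer-orbit speed at the same r (vis-viva, a = a_t): v_t = √[μ(2/r − 1/a_t)] = 17.472 km/s.
Δv₁ = |v_t − v_c| = |17.472 − 15.738| = 1.734 km/s.

Δv₁ = 1730 m/s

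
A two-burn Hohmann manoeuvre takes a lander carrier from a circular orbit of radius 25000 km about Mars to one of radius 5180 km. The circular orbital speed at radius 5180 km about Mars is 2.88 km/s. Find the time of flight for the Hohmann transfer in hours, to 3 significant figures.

From the circular-orbit relation v² = μ/r at r = 5180 km: μ = v²r = (2.88)² × 5180 = 42965.0 km³/s².
The Hohmann ellipse has a_t = (r₁ + r₂)/2 = 15090 km.
Half the transfer-orbit period gives t = π√(a_t³/μ) = 28090 s.
Converting: 28090 s ÷ 3600 s/hour = 7.80 hours.

t = 7.80 hours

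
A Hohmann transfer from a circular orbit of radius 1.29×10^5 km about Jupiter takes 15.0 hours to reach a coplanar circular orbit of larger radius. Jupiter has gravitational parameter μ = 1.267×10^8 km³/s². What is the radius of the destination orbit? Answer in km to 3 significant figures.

r₂ = 5.40×10^5 km

Transfer time t = 15.0 hours = 54000 s, and t = π√(a_t³/μ).
So a_t = (μ t²/π²)^(1/3) = (1.267×10^8 × (54000)² / π²)^(1/3) = 3.3452×10^5 km.
Since a_t = (r₁ + r₂)/2, r₂ = 2a_t − r₁ = 2×3.3452×10^5 − 1.290×10^5 = 5.4004×10^5 km.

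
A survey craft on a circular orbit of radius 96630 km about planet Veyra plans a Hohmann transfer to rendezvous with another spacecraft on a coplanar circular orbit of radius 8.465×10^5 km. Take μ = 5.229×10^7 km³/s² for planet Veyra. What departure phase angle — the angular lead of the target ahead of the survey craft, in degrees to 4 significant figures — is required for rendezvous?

Semi-major axis of the transfer orbit: a_t = (96630 + 8.465×10^5)/2 = 4.71565×10^5 km.
The half-period of the transfer ellipse is t = π√(a_t³/μ) = 1.40687×10^5 s.
Target angular speed ω₂ = √(μ/r₂³) = 9.28472×10^-6 rad/s.
Angle swept by the target during transfer: ω₂·t = 1.3062 rad = 74.84°.
The survey craft traverses 180° on the transfer ellipse, so the target must lead by 180° − 74.84° = 105.2°.

φ = 105.2°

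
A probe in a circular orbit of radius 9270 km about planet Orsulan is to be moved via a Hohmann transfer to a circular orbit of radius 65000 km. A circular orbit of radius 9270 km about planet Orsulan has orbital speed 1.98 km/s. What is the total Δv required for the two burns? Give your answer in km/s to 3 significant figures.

Δv = 1.01 km/s

From the circular-orbit relation v² = μ/r at r = 9270 km: μ = v²r = (1.98)² × 9270 = 36342.1 km³/s².
Semi-major axis of the transfer orbit: a_t = (9270 + 65000)/2 = 37135 km.
Circular speed at r₁: v₁ = √(μ/r₁) = √(36342.1/9270) = 1.9800 km/s.
On the transfer ellipse at r₁, vis-viva gives v_p = √[μ(2/r₁ − 1/a_t)] = 2.6196 km/s.
First burn Δv₁ = |v_p − v₁| = 0.6396 km/s.
At r₂, v₂ = √(μ/r₂) = 0.7477 km/s.
Transfer-orbit speed at r₂: v_a = √[μ(2/r₂ − 1/a_t)] = 0.3736 km/s.
Second burn Δv₂ = |v₂ − v_a| = 0.3741 km/s.
Δv = Δv₁ + Δv₂ = 0.6396 + 0.3741 = 1.014 km/s.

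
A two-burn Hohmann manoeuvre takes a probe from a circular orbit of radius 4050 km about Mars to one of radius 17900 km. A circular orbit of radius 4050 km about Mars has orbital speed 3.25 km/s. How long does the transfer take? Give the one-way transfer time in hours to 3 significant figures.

From the circular-orbit relation v² = μ/r at r = 4050 km: μ = v²r = (3.25)² × 4050 = 42778.1 km³/s².
Transfer-ellipse semi-major axis a_t = (r₁ + r₂)/2 = (4050 + 17900)/2 = 10975 km.
Half the transfer-orbit period gives t = π√(a_t³/μ) = 17460 s.
Converting: 17460 s ÷ 3600 s/hour = 4.85 hours.

t = 4.85 hours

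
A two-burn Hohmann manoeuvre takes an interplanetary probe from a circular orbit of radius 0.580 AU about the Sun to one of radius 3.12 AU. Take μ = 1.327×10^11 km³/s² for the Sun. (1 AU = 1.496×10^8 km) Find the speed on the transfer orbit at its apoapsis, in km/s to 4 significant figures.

In km: r₁ = 0.580 × 1.496×10^8 = 8.6768×10^7 km; r₂ = 3.12 × 1.496×10^8 = 4.66752×10^8 km.
Transfer-ellipse semi-major axis a_t = (r₁ + r₂)/2 = (8.6768×10^7 + 4.66752×10^8)/2 = 2.7676×10^8 km.
At apoapsis, r = 4.66752×10^8 km.
Applying v² = μ(2/r − 1/a_t): v = 9.441 km/s.

v = 9.441 km/s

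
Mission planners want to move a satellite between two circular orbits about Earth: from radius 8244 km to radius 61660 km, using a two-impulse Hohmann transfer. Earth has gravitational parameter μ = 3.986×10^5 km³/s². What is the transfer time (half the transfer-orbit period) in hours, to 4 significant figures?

t = 9.032 hours

Semi-major axis of the transfer orbit: a_t = (8244 + 61660)/2 = 34952 km.
Transfer time t = π√(a_t³/μ) = π√((34952)³ / 3.986×10^5) = 32515 s.
Converting: 32515 s ÷ 3600 s/hour = 9.032 hours.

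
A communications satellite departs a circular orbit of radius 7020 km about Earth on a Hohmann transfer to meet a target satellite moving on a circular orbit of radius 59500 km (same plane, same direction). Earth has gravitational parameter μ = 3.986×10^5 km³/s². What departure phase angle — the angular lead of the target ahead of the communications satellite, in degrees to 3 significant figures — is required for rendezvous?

φ = 105°

Transfer-ellipse semi-major axis a_t = (r₁ + r₂)/2 = (7020 + 59500)/2 = 33260 km.
The half-period of the transfer ellipse is t = π√(a_t³/μ) = 30180 s.
The target's mean motion on its circular orbit is ω₂ = √(μ/r₂³) = 4.350×10^-5 rad/s.
Angle swept by the target during transfer: ω₂·t = 1.313 rad = 75.23°.
Arrival is 180° from departure on the ellipse, so φ = 180° − 75.23° = 105°.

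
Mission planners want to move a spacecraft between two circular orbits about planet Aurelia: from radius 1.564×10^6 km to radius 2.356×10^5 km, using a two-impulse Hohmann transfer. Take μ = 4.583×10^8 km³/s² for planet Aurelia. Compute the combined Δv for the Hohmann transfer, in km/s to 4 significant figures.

Semi-major axis of the transfer orbit: a_t = (1.564×10^6 + 2.356×10^5)/2 = 8.998×10^5 km.
At r₁ the circular-orbit speed is v₁ = √(μ/r₁) = 17.118 km/s.
Transfer-orbit speed at r₁ (v² = μ(2/r − 1/a)): v_a = √[μ(2/r₁ − 1/a_t)] = 8.7593 km/s.
First burn Δv₁ = |v_a − v₁| = 8.359 km/s.
At r₂, v₂ = √(μ/r₂) = 44.105 km/s.
Transfer-orbit speed at r₂: v_p = √[μ(2/r₂ − 1/a_t)] = 58.148 km/s.
Second burn Δv₂ = |v₂ − v_p| = 14.04 km/s.
Total Δv = Δv₁ + Δv₂ = 22.40 km/s.

Δv = 22.40 km/s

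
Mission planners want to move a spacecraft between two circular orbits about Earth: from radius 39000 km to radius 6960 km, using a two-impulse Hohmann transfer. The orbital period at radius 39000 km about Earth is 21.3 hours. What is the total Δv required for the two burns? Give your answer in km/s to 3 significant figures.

Δv = 3.73 km/s

From Kepler's third law T² = 4π²r³/μ at r = 39000 km, T = 21.3 hours = 21.3 × 3600 s = 76680 s: μ = 4π²r³/T² = 3.98281×10^5 km³/s².
Semi-major axis of the transfer orbit: a_t = (39000 + 6960)/2 = 22980 km.
Circular speed at r₁: v₁ = √(μ/r₁) = √(3.98281×10^5/39000) = 3.196 km/s.
Transfer-orbit speed at r₁ (vis-viva equation): v_a = √[μ(2/r₁ − 1/a_t)] = 1.759 km/s.
First burn Δv₁ = |v_a − v₁| = 1.437 km/s.
At r₂, v₂ = √(μ/r₂) = 7.565 km/s.
Transfer-orbit speed at r₂: v_p = √[μ(2/r₂ − 1/a_t)] = 9.855 km/s.
Second burn Δv₂ = |v₂ − v_p| = 2.290 km/s.
Δv = Δv₁ + Δv₂ = 1.437 + 2.290 = 3.727 km/s.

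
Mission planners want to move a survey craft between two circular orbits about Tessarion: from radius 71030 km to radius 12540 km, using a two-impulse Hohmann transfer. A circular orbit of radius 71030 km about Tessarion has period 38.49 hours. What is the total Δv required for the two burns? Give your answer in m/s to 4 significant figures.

From Kepler's third law T² = 4π²r³/μ at r = 71030 km, T = 38.49 hours = 38.49 × 3600 s = 1.38564×10^5 s: μ = 4π²r³/T² = 7.36859×10^5 km³/s².
Semi-major axis of the transfer orbit: a_t = (71030 + 12540)/2 = 41785 km.
Circular speed at r₁: v₁ = √(μ/r₁) = √(7.36859×10^5/71030) = 3.2209 km/s.
Transfer-orbit speed at r₁ (vis-viva equation): v_a = √[μ(2/r₁ − 1/a_t)] = 1.7645 km/s.
First burn Δv₁ = |v_a − v₁| = 1.456 km/s.
At r₂, v₂ = √(μ/r₂) = 7.6656 km/s.
Transfer-orbit speed at r₂: v_p = √[μ(2/r₂ − 1/a_t)] = 9.9943 km/s.
Second burn Δv₂ = |v₂ − v_p| = 2.329 km/s.
Total Δv = Δv₁ + Δv₂ = 3.785 km/s.

Δv = 3785 m/s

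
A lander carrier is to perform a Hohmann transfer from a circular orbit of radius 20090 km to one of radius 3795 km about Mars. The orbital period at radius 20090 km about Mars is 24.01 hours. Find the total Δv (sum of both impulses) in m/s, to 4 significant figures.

From Kepler's third law T² = 4π²r³/μ at r = 20090 km, T = 24.01 hours = 24.01 × 3600 s = 86436 s: μ = 4π²r³/T² = 42846.0 km³/s².
Semi-major axis of the transfer orbit: a_t = (20090 + 3795)/2 = 11942.5 km.
At r₁ the circular-orbit speed is v₁ = √(μ/r₁) = 1.46038 km/s.
Transfer-orbit speed at r₁ (vis-viva): v_a = √[μ(2/r₁ − 1/a_t)] = 0.823234 km/s.
First burn Δv₁ = |v_a − v₁| = 0.6371 km/s.
Circular speed at r₂: v₂ = √(μ/r₂) = 3.360 km/s.
Transfer-orbit speed at r₂: v_p = √[μ(2/r₂ − 1/a_t)] = 4.358 km/s.
Second burn Δv₂ = |v₂ − v_p| = 0.9980 km/s.
Total Δv = Δv₁ + Δv₂ = 1.635 km/s.

Δv = 1635 m/s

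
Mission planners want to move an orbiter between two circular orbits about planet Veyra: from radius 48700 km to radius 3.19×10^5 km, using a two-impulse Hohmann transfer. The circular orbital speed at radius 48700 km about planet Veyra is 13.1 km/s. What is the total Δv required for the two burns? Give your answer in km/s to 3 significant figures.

Δv = 6.64 km/s

From the circular-orbit relation v² = μ/r at r = 48700 km: μ = v²r = (13.1)² × 48700 = 8.35741×10^6 km³/s².
Semi-major axis of the transfer orbit: a_t = (48700 + 3.190×10^5)/2 = 1.8385×10^5 km.
Circular speed at r₁: v₁ = √(μ/r₁) = √(8.35741×10^6/48700) = 13.100 km/s.
Transfer-orbit speed at r₁ (v² = μ(2/r − 1/a)): v_p = √[μ(2/r₁ − 1/a_t)] = 17.256 km/s.
First burn Δv₁ = |v_p − v₁| = 4.156 km/s.
Circular speed at r₂: v₂ = √(μ/r₂) = 5.118 km/s.
Transfer-orbit speed at r₂: v_a = √[μ(2/r₂ − 1/a_t)] = 2.634 km/s.
Second burn Δv₂ = |v₂ − v_a| = 2.484 km/s.
Total Δv = Δv₁ + Δv₂ = 6.640 km/s.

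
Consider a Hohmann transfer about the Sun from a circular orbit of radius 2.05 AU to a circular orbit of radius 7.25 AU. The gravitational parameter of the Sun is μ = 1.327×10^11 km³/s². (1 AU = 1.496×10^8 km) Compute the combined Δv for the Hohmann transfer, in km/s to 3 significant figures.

Δv = 8.89 km/s

In km: r₁ = 2.05 × 1.496×10^8 = 3.0668×10^8 km; r₂ = 7.25 × 1.496×10^8 = 1.0846×10^9 km.
The Hohmann ellipse has a_t = (r₁ + r₂)/2 = 6.9564×10^8 km.
Circular speed at r₁: v₁ = √(μ/r₁) = √(1.327×10^11/3.0668×10^8) = 20.8014 km/s.
Transfer-orbit speed at r₁ (vis-viva equation): v_p = √[μ(2/r₁ − 1/a_t)] = 25.9738 km/s.
First burn Δv₁ = |v_p − v₁| = 5.172 km/s.
At r₂, v₂ = √(μ/r₂) = 11.061 km/s.
Transfer-orbit speed at r₂: v_a = √[μ(2/r₂ − 1/a_t)] = 7.3443 km/s.
Second burn Δv₂ = |v₂ − v_a| = 3.717 km/s.
Total Δv = Δv₁ + Δv₂ = 8.889 km/s.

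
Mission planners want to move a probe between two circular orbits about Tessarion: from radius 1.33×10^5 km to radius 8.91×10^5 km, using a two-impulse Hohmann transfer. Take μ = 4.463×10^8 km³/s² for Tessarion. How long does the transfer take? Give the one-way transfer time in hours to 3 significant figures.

Semi-major axis of the transfer orbit: a_t = (1.330×10^5 + 8.910×10^5)/2 = 5.120×10^5 km.
By Kepler's third law the transfer-orbit period is T = 2π√(a_t³/μ), so t = T/2 = 54480 s.
Converting: 54480 s ÷ 3600 s/hour = 15.1 hours.

t = 15.1 hours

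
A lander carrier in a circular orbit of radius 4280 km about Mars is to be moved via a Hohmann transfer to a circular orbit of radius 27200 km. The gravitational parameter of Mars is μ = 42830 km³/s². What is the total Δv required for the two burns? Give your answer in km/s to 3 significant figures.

Transfer-ellipse semi-major axis a_t = (r₁ + r₂)/2 = (4280 + 27200)/2 = 15740 km.
At r₁ the circular-orbit speed is v₁ = √(μ/r₁) = 3.1634 km/s.
On the transfer ellipse at r₁, v² = μ(2/r − 1/a) gives v_p = √[μ(2/r₁ − 1/a_t)] = 4.1585 km/s.
First burn Δv₁ = |v_p − v₁| = 0.9951 km/s.
At r₂, v₂ = √(μ/r₂) = 1.25484 km/s.
Transfer-orbit speed at r₂: v_a = √[μ(2/r₂ − 1/a_t)] = 0.654348 km/s.
Second burn Δv₂ = |v₂ − v_a| = 0.6005 km/s.
Δv = Δv₁ + Δv₂ = 0.9951 + 0.6005 = 1.596 km/s.

Δv = 1.60 km/s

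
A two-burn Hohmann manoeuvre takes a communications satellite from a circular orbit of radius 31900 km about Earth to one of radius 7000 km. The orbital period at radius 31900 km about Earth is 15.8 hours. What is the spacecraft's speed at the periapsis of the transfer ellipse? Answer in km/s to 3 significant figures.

From Kepler's third law T² = 4π²r³/μ at r = 31900 km, T = 15.8 hours = 15.8 × 3600 s = 56880 s: μ = 4π²r³/T² = 3.96107×10^5 km³/s².
Semi-major axis of the transfer orbit: a_t = (31900 + 7000)/2 = 19450 km.
The periapsis of the transfer ellipse is at r = 7000 km.
Applying v² = μ(2/r − 1/a_t): v = 9.634 km/s.

v = 9.63 km/s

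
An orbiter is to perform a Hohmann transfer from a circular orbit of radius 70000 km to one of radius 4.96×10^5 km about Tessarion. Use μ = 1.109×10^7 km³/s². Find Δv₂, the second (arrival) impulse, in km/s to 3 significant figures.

Transfer-ellipse semi-major axis a_t = (r₁ + r₂)/2 = (70000 + 4.960×10^5)/2 = 2.830×10^5 km.
Circular speed at r = 4.960×10^5 km: v_c = √(μ/r) = 4.729 km/s.
Transfer-orbit speed at the same r (vis-viva, a = a_t): v_t = √[μ(2/r − 1/a_t)] = 2.352 km/s.
Δv₂ = |v_t − v_c| = |2.352 − 4.729| = 2.377 km/s.

Δv₂ = 2.38 km/s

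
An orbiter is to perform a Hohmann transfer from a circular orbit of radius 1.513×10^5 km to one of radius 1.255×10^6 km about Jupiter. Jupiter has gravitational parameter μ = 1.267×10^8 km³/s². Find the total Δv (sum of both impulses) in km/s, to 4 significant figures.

Δv = 15.11 km/s

Semi-major axis of the transfer orbit: a_t = (1.513×10^5 + 1.255×10^6)/2 = 7.0315×10^5 km.
At r₁ the circular-orbit speed is v₁ = √(μ/r₁) = 28.938 km/s.
On the transfer ellipse at r₁, vis-viva equation gives v_p = √[μ(2/r₁ − 1/a_t)] = 38.660 km/s.
First burn Δv₁ = |v_p − v₁| = 9.722 km/s.
Circular speed at r₂: v₂ = √(μ/r₂) = 10.048 km/s.
Transfer-orbit speed at r₂: v_a = √[μ(2/r₂ − 1/a_t)] = 4.6608 km/s.
Second burn Δv₂ = |v₂ − v_a| = 5.387 km/s.
Δv = Δv₁ + Δv₂ = 9.722 + 5.387 = 15.11 km/s.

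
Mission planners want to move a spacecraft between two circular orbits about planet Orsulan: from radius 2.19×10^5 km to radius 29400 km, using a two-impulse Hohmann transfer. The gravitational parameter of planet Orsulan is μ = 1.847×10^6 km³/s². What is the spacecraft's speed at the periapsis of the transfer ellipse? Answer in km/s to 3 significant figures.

Semi-major axis of the transfer orbit: a_t = (2.190×10^5 + 29400)/2 = 1.242×10^5 km.
The periapsis of the transfer ellipse is at r = 29400 km.
Applying v² = μ(2/r − 1/a_t): v = 10.52 km/s.

v = 10.5 km/s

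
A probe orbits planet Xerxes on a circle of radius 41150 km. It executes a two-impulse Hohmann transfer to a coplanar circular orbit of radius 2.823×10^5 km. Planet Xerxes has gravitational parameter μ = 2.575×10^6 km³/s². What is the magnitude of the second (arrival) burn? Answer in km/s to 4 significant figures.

Transfer-ellipse semi-major axis a_t = (r₁ + r₂)/2 = (41150 + 2.823×10^5)/2 = 1.61725×10^5 km.
On the circular orbit at r = 2.823×10^5 km, v_c = √(μ/r) = 3.020 km/s.
Vis-viva on the transfer ellipse at r = 2.823×10^5 km gives v_t = √[μ(2/r − 1/a_t)] = 1.523 km/s.
Δv₂ = |v_t − v_c| = |1.523 − 3.020| = 1.497 km/s.

Δv₂ = 1.497 km/s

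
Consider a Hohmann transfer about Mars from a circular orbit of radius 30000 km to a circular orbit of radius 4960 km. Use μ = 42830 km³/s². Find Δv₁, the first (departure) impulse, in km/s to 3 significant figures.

Δv₁ = 0.558 km/s

Semi-major axis of the transfer orbit: a_t = (30000 + 4960)/2 = 17480 km.
Circular speed at r = 30000 km: v_c = √(μ/r) = 1.1949 km/s.
Transfer-orbit speed at the same r (vis-viva, a = a_t): v_t = √[μ(2/r − 1/a_t)] = 0.63648 km/s.
Δv₁ = |v_t − v_c| = |0.63648 − 1.1949| = 0.5584 km/s.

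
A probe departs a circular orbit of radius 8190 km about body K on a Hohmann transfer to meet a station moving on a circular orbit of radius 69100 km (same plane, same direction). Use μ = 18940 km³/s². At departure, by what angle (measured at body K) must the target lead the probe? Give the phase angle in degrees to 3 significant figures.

Transfer-ellipse semi-major axis a_t = (r₁ + r₂)/2 = (8190 + 69100)/2 = 38645 km.
The half-period of the transfer ellipse is t = π√(a_t³/μ) = 1.734×10^5 s.
Target angular speed ω₂ = √(μ/r₂³) = 7.577×10^-6 rad/s.
Angle swept by the target during transfer: ω₂·t = 1.3139 rad = 75.28°.
The probe traverses 180° on the transfer ellipse, so the target must lead by 180° − 75.28° = 105°.

φ = 105°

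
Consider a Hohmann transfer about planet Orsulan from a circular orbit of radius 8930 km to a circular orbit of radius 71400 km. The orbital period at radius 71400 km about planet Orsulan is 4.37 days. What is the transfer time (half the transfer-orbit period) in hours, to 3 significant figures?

From Kepler's third law T² = 4π²r³/μ at r = 71400 km, T = 4.37 days = 4.37 × 86400 s = 3.77568×10^5 s: μ = 4π²r³/T² = 1.00801×10^5 km³/s².
Transfer-ellipse semi-major axis a_t = (r₁ + r₂)/2 = (8930 + 71400)/2 = 40165 km.
Half the transfer-orbit period gives t = π√(a_t³/μ) = 79650 s.
Converting: 79650 s ÷ 3600 s/hour = 22.1 hours.

t = 22.1 hours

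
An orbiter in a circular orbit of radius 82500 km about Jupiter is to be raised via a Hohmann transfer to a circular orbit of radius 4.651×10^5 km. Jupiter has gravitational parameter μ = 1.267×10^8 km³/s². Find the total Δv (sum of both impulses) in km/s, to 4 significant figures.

Δv = 19.33 km/s

Semi-major axis of the transfer orbit: a_t = (82500 + 4.651×10^5)/2 = 2.738×10^5 km.
Circular speed at r₁: v₁ = √(μ/r₁) = √(1.267×10^8/82500) = 39.189 km/s.
Transfer-orbit speed at r₁ (vis-viva equation): v_p = √[μ(2/r₁ − 1/a_t)] = 51.076 km/s.
First burn Δv₁ = |v_p − v₁| = 11.887 km/s.
Circular speed at r₂: v₂ = √(μ/r₂) = 16.50499 km/s.
Transfer-orbit speed at r₂: v_a = √[μ(2/r₂ − 1/a_t)] = 9.059941 km/s.
Second burn Δv₂ = |v₂ − v_a| = 7.4450 km/s.
Δv = Δv₁ + Δv₂ = 11.887 + 7.4450 = 19.33 km/s.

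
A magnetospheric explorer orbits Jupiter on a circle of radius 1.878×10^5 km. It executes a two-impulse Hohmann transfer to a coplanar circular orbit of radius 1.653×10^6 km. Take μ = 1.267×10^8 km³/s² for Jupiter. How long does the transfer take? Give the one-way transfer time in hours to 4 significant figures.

Semi-major axis of the transfer orbit: a_t = (1.878×10^5 + 1.653×10^6)/2 = 9.204×10^5 km.
Transfer time t = π√(a_t³/μ) = π√((9.204×10^5)³ / 1.267×10^8) = 2.4645×10^5 s.
Converting: 2.4645×10^5 s ÷ 3600 s/hour = 68.46 hours.

t = 68.46 hours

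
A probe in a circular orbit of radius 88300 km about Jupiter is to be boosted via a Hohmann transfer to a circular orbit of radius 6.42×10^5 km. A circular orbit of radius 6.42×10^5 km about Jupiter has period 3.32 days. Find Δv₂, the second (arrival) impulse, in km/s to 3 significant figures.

Δv₂ = 7.15 km/s

From Kepler's third law T² = 4π²r³/μ at r = 6.42×10^5 km, T = 3.32 days = 3.32 × 86400 s = 2.86848×10^5 s: μ = 4π²r³/T² = 1.26958×10^8 km³/s².
Semi-major axis of the transfer orbit: a_t = (88300 + 6.420×10^5)/2 = 3.6515×10^5 km.
Circular speed at r = 6.420×10^5 km: v_c = √(μ/r) = 14.0625 km/s.
Transfer-orbit speed at the same r (vis-viva, a = a_t): v_t = √[μ(2/r − 1/a_t)] = 6.91525 km/s.
Δv₂ = |v_t − v_c| = |6.91525 − 14.0625| = 7.147 km/s.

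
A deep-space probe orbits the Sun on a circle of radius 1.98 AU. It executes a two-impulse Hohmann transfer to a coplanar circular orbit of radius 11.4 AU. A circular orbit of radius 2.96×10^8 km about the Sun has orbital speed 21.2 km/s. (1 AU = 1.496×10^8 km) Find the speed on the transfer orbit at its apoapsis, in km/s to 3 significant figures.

From the circular-orbit relation v² = μ/r at r = 2.96×10^8 km: μ = v²r = (21.2)² × 2.96×10^8 = 1.33034×10^11 km³/s².
In km: r₁ = 1.98 × 1.496×10^8 = 2.96208×10^8 km; r₂ = 11.4 × 1.496×10^8 = 1.70544×10^9 km.
Transfer-ellipse semi-major axis a_t = (r₁ + r₂)/2 = (2.96208×10^8 + 1.70544×10^9)/2 = 1.000824×10^9 km.
At apoapsis, r = 1.70544×10^9 km.
Vis-viva: v = √[μ(2/r − 1/a_t)] = √[1.33034×10^11 × (2/1.70544×10^9 − 1/1.000824×10^9)] = 4.805 km/s.

v = 4.80 km/s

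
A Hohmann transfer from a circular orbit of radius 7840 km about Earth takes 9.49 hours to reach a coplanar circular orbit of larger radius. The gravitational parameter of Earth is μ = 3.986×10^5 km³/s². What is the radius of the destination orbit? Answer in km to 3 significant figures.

Transfer time t = 9.49 hours = 34164 s, and t = π√(a_t³/μ).
So a_t = (μ t²/π²)^(1/3) = (3.986×10^5 × (34164)² / π²)^(1/3) = 36124 km.
Since a_t = (r₁ + r₂)/2, r₂ = 2a_t − r₁ = 2×36124 − 7840 = 64408 km.

r₂ = 64400 km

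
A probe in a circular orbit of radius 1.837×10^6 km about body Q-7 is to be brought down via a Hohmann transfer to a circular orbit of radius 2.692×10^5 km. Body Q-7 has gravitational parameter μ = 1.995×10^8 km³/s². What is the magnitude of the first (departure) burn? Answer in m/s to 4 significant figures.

The Hohmann ellipse has a_t = (r₁ + r₂)/2 = 1.0531×10^6 km.
Circular speed at r = 1.837×10^6 km: v_c = √(μ/r) = 10.421 km/s.
Vis-viva on the transfer ellipse at r = 1.837×10^6 km gives v_t = √[μ(2/r − 1/a_t)] = 5.2689 km/s.
Δv₁ = |v_t − v_c| = |5.2689 − 10.421| = 5.152 km/s.

Δv₁ = 5152 m/s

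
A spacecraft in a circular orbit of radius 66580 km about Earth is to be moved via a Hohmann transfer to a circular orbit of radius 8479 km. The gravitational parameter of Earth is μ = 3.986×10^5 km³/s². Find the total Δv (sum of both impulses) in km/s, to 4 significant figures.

Δv = 3.560 km/s

Semi-major axis of the transfer orbit: a_t = (66580 + 8479)/2 = 37529.5 km.
At r₁ the circular-orbit speed is v₁ = √(μ/r₁) = 2.447 km/s.
Transfer-orbit speed at r₁ (vis-viva): v_a = √[μ(2/r₁ − 1/a_t)] = 1.163 km/s.
First burn Δv₁ = |v_a − v₁| = 1.284 km/s.
At r₂, v₂ = √(μ/r₂) = 6.856 km/s.
Transfer-orbit speed at r₂: v_p = √[μ(2/r₂ − 1/a_t)] = 9.132 km/s.
Second burn Δv₂ = |v₂ − v_p| = 2.276 km/s.
Total Δv = Δv₁ + Δv₂ = 3.560 km/s.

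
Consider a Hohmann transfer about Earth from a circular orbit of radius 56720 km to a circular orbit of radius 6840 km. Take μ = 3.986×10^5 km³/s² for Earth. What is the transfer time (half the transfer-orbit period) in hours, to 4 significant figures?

t = 7.831 hours

Transfer-ellipse semi-major axis a_t = (r₁ + r₂)/2 = (56720 + 6840)/2 = 31780 km.
Transfer time t = π√(a_t³/μ) = π√((31780)³ / 3.986×10^5) = 28190 s.
Converting: 28190 s ÷ 3600 s/hour = 7.831 hours.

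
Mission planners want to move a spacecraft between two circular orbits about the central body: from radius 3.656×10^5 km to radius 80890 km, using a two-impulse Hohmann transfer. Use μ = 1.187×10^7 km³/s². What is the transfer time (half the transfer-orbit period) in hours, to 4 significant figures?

Transfer-ellipse semi-major axis a_t = (r₁ + r₂)/2 = (3.656×10^5 + 80890)/2 = 2.23245×10^5 km.
Transfer time t = π√(a_t³/μ) = π√((2.23245×10^5)³ / 1.187×10^7) = 96180 s.
Converting: 96180 s ÷ 3600 s/hour = 26.72 hours.

t = 26.72 hours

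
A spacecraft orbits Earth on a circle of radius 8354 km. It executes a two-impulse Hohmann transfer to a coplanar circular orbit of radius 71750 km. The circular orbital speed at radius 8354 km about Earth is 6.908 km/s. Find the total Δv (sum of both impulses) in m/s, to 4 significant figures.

From the circular-orbit relation v² = μ/r at r = 8354 km: μ = v²r = (6.908)² × 8354 = 3.98657×10^5 km³/s².
Semi-major axis of the transfer orbit: a_t = (8354 + 71750)/2 = 40052 km.
Circular speed at r₁: v₁ = √(μ/r₁) = √(3.98657×10^5/8354) = 6.908 km/s.
On the transfer ellipse at r₁, v² = μ(2/r − 1/a) gives v_p = √[μ(2/r₁ − 1/a_t)] = 9.246 km/s.
First burn Δv₁ = |v_p − v₁| = 2.338 km/s.
Circular speed at r₂: v₂ = √(μ/r₂) = 2.3572 km/s.
Transfer-orbit speed at r₂: v_a = √[μ(2/r₂ − 1/a_t)] = 1.0765 km/s.
Second burn Δv₂ = |v₂ − v_a| = 1.281 km/s.
Δv = Δv₁ + Δv₂ = 2.338 + 1.281 = 3.619 km/s.

Δv = 3619 m/s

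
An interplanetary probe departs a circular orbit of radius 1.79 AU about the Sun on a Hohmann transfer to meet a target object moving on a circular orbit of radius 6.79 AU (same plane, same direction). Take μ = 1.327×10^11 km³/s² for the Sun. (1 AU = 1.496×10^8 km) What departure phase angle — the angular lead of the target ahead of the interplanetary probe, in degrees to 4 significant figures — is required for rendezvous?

In km: r₁ = 1.79 × 1.496×10^8 = 2.67784×10^8 km; r₂ = 6.79 × 1.496×10^8 = 1.015784×10^9 km.
Semi-major axis of the transfer orbit: a_t = (2.67784×10^8 + 1.015784×10^9)/2 = 6.41784×10^8 km.
Transfer time t = π√(a_t³/μ) = 1.40216×10^8 s.
The target's mean motion on its circular orbit is ω₂ = √(μ/r₂³) = 1.12521×10^-8 rad/s.
Angle swept by the target during transfer: ω₂·t = 1.5777 rad = 90.40°.
Arrival is 180° from departure on the ellipse, so φ = 180° − 90.40° = 89.60°.

φ = 89.60°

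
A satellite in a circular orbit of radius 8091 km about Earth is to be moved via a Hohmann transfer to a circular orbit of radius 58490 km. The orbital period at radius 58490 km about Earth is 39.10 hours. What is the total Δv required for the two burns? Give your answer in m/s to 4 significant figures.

Δv = 3609 m/s

From Kepler's third law T² = 4π²r³/μ at r = 58490 km, T = 39.10 hours = 39.10 × 3600 s = 1.4076×10^5 s: μ = 4π²r³/T² = 3.98700×10^5 km³/s².
Semi-major axis of the transfer orbit: a_t = (8091 + 58490)/2 = 33290.5 km.
At r₁ the circular-orbit speed is v₁ = √(μ/r₁) = 7.020 km/s.
Transfer-orbit speed at r₁ (vis-viva equation): v_p = √[μ(2/r₁ − 1/a_t)] = 9.305 km/s.
First burn Δv₁ = |v_p − v₁| = 2.285 km/s.
Circular speed at r₂: v₂ = √(μ/r₂) = 2.611 km/s.
Transfer-orbit speed at r₂: v_a = √[μ(2/r₂ − 1/a_t)] = 1.287 km/s.
Second burn Δv₂ = |v₂ − v_a| = 1.324 km/s.
Total Δv = Δv₁ + Δv₂ = 3.609 km/s.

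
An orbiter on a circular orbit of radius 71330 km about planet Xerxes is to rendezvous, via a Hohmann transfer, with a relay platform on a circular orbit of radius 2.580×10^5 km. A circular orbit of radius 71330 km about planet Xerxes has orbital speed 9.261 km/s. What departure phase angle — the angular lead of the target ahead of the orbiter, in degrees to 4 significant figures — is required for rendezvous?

From the circular-orbit relation v² = μ/r at r = 71330 km: μ = v²r = (9.261)² × 71330 = 6.11770×10^6 km³/s².
Semi-major axis of the transfer orbit: a_t = (71330 + 2.580×10^5)/2 = 1.64665×10^5 km.
Transfer time t = π√(a_t³/μ) = 84871 s.
Target angular speed ω₂ = √(μ/r₂³) = 1.8874×10^-5 rad/s.
Angle swept by the target during transfer: ω₂·t = 1.6019 rad = 91.78°.
Arrival is 180° from departure on the ellipse, so φ = 180° − 91.78° = 88.22°.

φ = 88.22°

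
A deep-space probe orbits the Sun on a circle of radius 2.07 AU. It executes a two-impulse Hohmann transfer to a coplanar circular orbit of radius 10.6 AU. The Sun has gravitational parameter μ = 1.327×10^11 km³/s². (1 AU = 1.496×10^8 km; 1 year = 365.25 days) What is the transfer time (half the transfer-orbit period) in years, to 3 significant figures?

t = 7.97 years

In km: r₁ = 2.07 × 1.496×10^8 = 3.09672×10^8 km; r₂ = 10.6 × 1.496×10^8 = 1.58576×10^9 km.
The Hohmann ellipse has a_t = (r₁ + r₂)/2 = 9.47716×10^8 km.
Half the transfer-orbit period gives t = π√(a_t³/μ) = 2.516×10^8 s.
Converting: 2.516×10^8 s ÷ 3.15576×10^7 s/year (365.25 × 86400) = 7.97 years.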